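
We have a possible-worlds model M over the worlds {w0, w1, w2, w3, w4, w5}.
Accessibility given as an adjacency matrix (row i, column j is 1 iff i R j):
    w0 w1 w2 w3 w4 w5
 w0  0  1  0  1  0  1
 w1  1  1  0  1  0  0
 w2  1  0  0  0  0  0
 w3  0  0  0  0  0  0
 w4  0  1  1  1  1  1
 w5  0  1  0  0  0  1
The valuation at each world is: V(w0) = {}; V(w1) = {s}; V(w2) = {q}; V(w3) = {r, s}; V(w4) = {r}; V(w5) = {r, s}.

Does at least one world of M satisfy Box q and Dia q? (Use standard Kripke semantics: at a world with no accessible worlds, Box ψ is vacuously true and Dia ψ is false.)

Let φ = Box q and Dia q. Evaluate φ at each world:
  w0 (successors {w1, w3, w5}): φ is false.
  w1 (successors {w0, w1, w3}): φ is false.
  w2 (successors {w0}): φ is false.
  w3 (successors ∅): φ is false.
  w4 (successors {w1, w2, w3, w4, w5}): φ is false.
  w5 (successors {w1, w5}): φ is false.
For instance, at w0:
  At w0: Box q is false, Dia q is false, so Box q and Dia q is false.
    At w0: Box q requires q at every successor {w1, w3, w5}.
      q fails at w1, so Box q is false at w0.
    At w0: Dia q requires q at some successor in {w1, w3, w5}.
      At w1: q is false.
      At w3: q is false.
      At w5: q is false.
    So Dia q is false at w0.

No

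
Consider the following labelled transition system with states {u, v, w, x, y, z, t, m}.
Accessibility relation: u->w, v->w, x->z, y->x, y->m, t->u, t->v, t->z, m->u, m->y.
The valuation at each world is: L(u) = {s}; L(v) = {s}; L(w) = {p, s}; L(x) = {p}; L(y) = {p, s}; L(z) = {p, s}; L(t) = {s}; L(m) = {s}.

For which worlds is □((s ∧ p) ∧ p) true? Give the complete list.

u, v, w, x, z

Let φ = □((s ∧ p) ∧ p). Evaluate φ at each world:
  u (successors {w}): φ is true.
  v (successors {w}): φ is true.
  w (successors ∅): φ is true.
  x (successors {z}): φ is true.
  y (successors {x, m}): φ is false.
  z (successors ∅): φ is true.
  t (successors {u, v, z}): φ is false.
  m (successors {u, y}): φ is false.
For instance, at x:
  At x: □((s ∧ p) ∧ p) requires (s ∧ p) ∧ p at every successor {z}.
    At z: (s ∧ p) ∧ p is true.
  So □((s ∧ p) ∧ p) is true at x.
Satisfying worlds: {u, v, w, x, z}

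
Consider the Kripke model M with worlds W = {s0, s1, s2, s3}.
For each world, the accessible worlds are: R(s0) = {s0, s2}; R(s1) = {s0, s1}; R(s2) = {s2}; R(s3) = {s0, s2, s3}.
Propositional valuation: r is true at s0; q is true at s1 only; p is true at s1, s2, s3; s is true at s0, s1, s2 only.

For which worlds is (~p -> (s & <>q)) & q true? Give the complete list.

Let φ = (~p -> (s & <>q)) & q. Evaluate φ at each world:
  s0 (successors {s0, s2}): φ is false.
  s1 (successors {s0, s1}): φ is true.
  s2 (successors {s2}): φ is false.
  s3 (successors {s0, s2, s3}): φ is false.
For instance, at s1:
  At s1: ~p -> (s & <>q) is true, q is true, so (~p -> (s & <>q)) & q is true.
    At s1: ~p is false, s & <>q is true, so ~p -> (s & <>q) is true.
      At s1: s is true, <>q is true, so s & <>q is true.
Satisfying worlds: {s1}

s1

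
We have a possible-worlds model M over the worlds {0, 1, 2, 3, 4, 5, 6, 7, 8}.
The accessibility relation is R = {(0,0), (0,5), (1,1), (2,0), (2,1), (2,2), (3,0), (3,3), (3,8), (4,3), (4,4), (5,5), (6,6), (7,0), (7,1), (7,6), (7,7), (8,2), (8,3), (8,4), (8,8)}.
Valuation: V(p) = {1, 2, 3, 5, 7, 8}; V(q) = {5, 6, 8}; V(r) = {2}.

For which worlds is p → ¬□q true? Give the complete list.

0, 1, 2, 3, 4, 6, 7, 8

Recall that □ψ holds at a world iff ψ holds at every accessible world, and ◇ψ holds iff ψ holds at some accessible world.
Let φ = p → ¬□q. Evaluate φ at each world:
  0 (successors {0, 5}): φ is true.
  1 (successors {1}): φ is true.
  2 (successors {0, 1, 2}): φ is true.
  3 (successors {0, 3, 8}): φ is true.
  4 (successors {3, 4}): φ is true.
  5 (successors {5}): φ is false.
  6 (successors {6}): φ is true.
  7 (successors {0, 1, 6, 7}): φ is true.
  8 (successors {2, 3, 4, 8}): φ is true.
For instance, at 0:
  At 0: p is false, ¬□q is true, so p → ¬□q is true.
    At 0: □q is false, so ¬□q is true.
      At 0: □q requires q at every successor {0, 5}.
        q fails at 0, so □q is false at 0.
Satisfying worlds: {0, 1, 2, 3, 4, 6, 7, 8}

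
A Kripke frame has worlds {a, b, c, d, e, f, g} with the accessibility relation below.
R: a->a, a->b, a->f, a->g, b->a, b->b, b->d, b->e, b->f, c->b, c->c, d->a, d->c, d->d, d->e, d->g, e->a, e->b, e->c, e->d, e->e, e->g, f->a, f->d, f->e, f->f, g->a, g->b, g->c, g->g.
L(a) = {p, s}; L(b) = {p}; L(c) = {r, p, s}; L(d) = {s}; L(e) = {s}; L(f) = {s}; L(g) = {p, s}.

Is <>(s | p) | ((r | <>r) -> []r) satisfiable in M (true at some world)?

Yes

Let φ = <>(s | p) | ((r | <>r) -> []r). Evaluate φ at each world:
  a (successors {a, b, f, g}): φ is true.
  b (successors {a, b, d, e, f}): φ is true.
  c (successors {b, c}): φ is true.
  d (successors {a, c, d, e, g}): φ is true.
  e (successors {a, b, c, d, e, g}): φ is true.
  f (successors {a, d, e, f}): φ is true.
  g (successors {a, b, c, g}): φ is true.
Detail at a (witness):
  At a: <>(s | p) is true, (r | <>r) -> []r is true, so <>(s | p) | ((r | <>r) -> []r) is true.
    At a: <>(s | p) requires s | p at some successor in {a, b, f, g}.
      s | p holds at a, so <>(s | p) is true at a.
    At a: r | <>r is false, []r is false, so (r | <>r) -> []r is true.
      At a: r is false, <>r is false, so r | <>r is false.
      At a: []r requires r at every successor {a, b, f, g}.
        r fails at a, so []r is false at a.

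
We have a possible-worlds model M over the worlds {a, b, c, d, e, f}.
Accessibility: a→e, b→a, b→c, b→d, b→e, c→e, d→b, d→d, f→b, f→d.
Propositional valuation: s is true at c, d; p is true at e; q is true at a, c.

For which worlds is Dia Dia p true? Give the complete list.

b, d, f

Recall that Dia ψ holds at a world iff ψ holds at some accessible world.
Let φ = Dia Dia p. Evaluate φ at each world:
  a (successors {e}): φ is false.
  b (successors {a, c, d, e}): φ is true.
  c (successors {e}): φ is false.
  d (successors {b, d}): φ is true.
  e (successors ∅): φ is false.
  f (successors {b, d}): φ is true.
For instance, at a:
  At a: Dia Dia p requires Dia p at some successor in {e}.
    At e: Dia p is false.
  So Dia Dia p is false at a.
Satisfying worlds: {b, d, f}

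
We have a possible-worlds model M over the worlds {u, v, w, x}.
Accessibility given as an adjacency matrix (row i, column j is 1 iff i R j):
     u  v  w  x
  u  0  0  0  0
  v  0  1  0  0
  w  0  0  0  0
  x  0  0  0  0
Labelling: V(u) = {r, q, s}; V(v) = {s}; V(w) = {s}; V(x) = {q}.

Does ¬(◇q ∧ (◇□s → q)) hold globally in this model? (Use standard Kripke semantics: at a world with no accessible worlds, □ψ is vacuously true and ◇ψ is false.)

Recall that □ψ holds at a world iff ψ holds at every accessible world, and ◇ψ holds iff ψ holds at some accessible world.
Let φ = ¬(◇q ∧ (◇□s → q)). Evaluate φ at each world:
  u (successors ∅): φ is true.
  v (successors {v}): φ is true.
  w (successors ∅): φ is true.
  x (successors ∅): φ is true.
For instance, at v:
  At v: ◇q ∧ (◇□s → q) is false, so ¬(◇q ∧ (◇□s → q)) is true.
    At v: ◇q is false, ◇□s → q is false, so ◇q ∧ (◇□s → q) is false.
      At v: ◇q requires q at some successor in {v}.
        At v: q is false.
      So ◇q is false at v.
      At v: ◇□s is true, q is false, so ◇□s → q is false.

Yes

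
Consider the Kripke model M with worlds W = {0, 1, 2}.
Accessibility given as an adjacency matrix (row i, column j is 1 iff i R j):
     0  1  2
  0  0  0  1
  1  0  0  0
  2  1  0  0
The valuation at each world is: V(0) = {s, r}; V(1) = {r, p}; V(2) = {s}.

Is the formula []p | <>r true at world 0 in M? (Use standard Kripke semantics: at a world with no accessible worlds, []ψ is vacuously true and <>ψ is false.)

At 0: []p is false, <>r is false, so []p | <>r is false.
  At 0: []p requires p at every successor {2}.
    p fails at 2, so []p is false at 0.
  At 0: <>r requires r at some successor in {2}.
    At 2: r is false.
  So <>r is false at 0.

No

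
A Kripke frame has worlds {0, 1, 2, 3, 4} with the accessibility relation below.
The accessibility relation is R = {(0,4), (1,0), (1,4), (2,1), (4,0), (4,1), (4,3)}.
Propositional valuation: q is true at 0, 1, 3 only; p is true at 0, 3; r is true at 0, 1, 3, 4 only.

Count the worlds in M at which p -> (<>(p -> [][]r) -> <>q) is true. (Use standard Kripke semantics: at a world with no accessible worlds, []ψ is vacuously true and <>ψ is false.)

Let φ = p -> (<>(p -> [][]r) -> <>q). Evaluate φ at each world:
  0 (successors {4}): φ is false.
  1 (successors {0, 4}): φ is true.
  2 (successors {1}): φ is true.
  3 (successors ∅): φ is true.
  4 (successors {0, 1, 3}): φ is true.
For instance, at 1:
  At 1: p is false, <>(p -> [][]r) -> <>q is true, so p -> (<>(p -> [][]r) -> <>q) is true.
    At 1: <>(p -> [][]r) is true, <>q is true, so <>(p -> [][]r) -> <>q is true.
      At 1: <>(p -> [][]r) requires p -> [][]r at some successor in {0, 4}.
        p -> [][]r holds at 0, so <>(p -> [][]r) is true at 1.
      At 1: <>q requires q at some successor in {0, 4}.
        q holds at 0, so <>q is true at 1.
Satisfying worlds: {1, 2, 3, 4}

4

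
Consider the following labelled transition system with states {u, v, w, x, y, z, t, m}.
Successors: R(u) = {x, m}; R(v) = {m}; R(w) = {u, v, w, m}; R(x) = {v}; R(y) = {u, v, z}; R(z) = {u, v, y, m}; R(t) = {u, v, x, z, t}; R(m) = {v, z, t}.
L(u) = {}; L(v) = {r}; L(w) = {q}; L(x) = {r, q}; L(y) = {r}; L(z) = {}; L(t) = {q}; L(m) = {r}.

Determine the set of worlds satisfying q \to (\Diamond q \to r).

u, v, x, y, z, m

Let φ = q \to (\Diamond q \to r). Evaluate φ at each world:
  u (successors {x, m}): φ is true.
  v (successors {m}): φ is true.
  w (successors {u, v, w, m}): φ is false.
  x (successors {v}): φ is true.
  y (successors {u, v, z}): φ is true.
  z (successors {u, v, y, m}): φ is true.
  t (successors {u, v, x, z, t}): φ is false.
  m (successors {v, z, t}): φ is true.
For instance, at x:
  At x: q is true, \Diamond q \to r is true, so q \to (\Diamond q \to r) is true.
    At x: \Diamond q is false, r is true, so \Diamond q \to r is true.
      At x: \Diamond q requires q at some successor in {v}.
        At v: q is false.
      So \Diamond q is false at x.
Satisfying worlds: {u, v, x, y, z, m}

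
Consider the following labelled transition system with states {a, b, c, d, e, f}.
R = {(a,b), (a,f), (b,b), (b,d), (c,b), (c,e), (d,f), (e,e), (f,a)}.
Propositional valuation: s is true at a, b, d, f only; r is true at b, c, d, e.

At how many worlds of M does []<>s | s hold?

4

Let φ = []<>s | s. Evaluate φ at each world:
  a (successors {b, f}): φ is true.
  b (successors {b, d}): φ is true.
  c (successors {b, e}): φ is false.
  d (successors {f}): φ is true.
  e (successors {e}): φ is false.
  f (successors {a}): φ is true.
For instance, at b:
  At b: []<>s is true, s is true, so []<>s | s is true.
    At b: []<>s requires <>s at every successor {b, d}.
      At b: <>s is true.
      At d: <>s is true.
    So []<>s is true at b.
Satisfying worlds: {a, b, d, f}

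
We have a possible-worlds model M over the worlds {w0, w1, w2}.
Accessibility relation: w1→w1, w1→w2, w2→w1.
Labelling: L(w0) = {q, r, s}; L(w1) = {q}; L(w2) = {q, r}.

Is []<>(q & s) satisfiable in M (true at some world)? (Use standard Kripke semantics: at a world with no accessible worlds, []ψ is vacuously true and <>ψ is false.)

Let φ = []<>(q & s). Evaluate φ at each world:
  w0 (successors ∅): φ is true.
  w1 (successors {w1, w2}): φ is false.
  w2 (successors {w1}): φ is false.
Detail at w0 (witness):
  At w0: no accessible worlds, so []<>(q & s) holds vacuously.

Yes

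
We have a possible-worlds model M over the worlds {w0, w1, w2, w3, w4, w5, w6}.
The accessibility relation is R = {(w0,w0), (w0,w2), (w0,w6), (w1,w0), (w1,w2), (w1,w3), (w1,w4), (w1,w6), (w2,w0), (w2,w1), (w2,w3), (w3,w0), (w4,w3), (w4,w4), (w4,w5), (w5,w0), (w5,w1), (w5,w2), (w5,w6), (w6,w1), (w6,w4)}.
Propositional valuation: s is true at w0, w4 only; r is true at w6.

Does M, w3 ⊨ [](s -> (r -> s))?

At w3: [](s -> (r -> s)) requires s -> (r -> s) at every successor {w0}.
  At w0: s -> (r -> s) is true.
So [](s -> (r -> s)) is true at w3.

Yes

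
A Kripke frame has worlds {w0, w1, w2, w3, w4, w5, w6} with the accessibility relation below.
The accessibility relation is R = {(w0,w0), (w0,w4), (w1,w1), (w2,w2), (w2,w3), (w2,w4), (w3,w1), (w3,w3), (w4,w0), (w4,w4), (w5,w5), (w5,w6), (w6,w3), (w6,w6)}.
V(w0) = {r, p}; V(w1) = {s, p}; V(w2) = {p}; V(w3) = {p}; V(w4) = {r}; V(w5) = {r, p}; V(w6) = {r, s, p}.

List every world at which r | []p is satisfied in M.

Let φ = r | []p. Evaluate φ at each world:
  w0 (successors {w0, w4}): φ is true.
  w1 (successors {w1}): φ is true.
  w2 (successors {w2, w3, w4}): φ is false.
  w3 (successors {w1, w3}): φ is true.
  w4 (successors {w0, w4}): φ is true.
  w5 (successors {w5, w6}): φ is true.
  w6 (successors {w3, w6}): φ is true.
For instance, at w6:
  At w6: r is true, []p is true, so r | []p is true.
    At w6: []p requires p at every successor {w3, w6}.
      At w3: p is true.
      At w6: p is true.
    So []p is true at w6.
Satisfying worlds: {w0, w1, w3, w4, w5, w6}

w0, w1, w3, w4, w5, w6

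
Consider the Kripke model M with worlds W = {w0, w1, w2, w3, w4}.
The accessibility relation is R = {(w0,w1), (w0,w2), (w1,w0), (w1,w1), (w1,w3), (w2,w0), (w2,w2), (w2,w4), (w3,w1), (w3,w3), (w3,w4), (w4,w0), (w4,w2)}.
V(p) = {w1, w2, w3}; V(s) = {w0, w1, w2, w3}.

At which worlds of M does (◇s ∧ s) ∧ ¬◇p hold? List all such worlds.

Recall that ◇ψ holds at a world iff ψ holds at some accessible world.
Let φ = (◇s ∧ s) ∧ ¬◇p. Evaluate φ at each world:
  w0 (successors {w1, w2}): φ is false.
  w1 (successors {w0, w1, w3}): φ is false.
  w2 (successors {w0, w2, w4}): φ is false.
  w3 (successors {w1, w3, w4}): φ is false.
  w4 (successors {w0, w2}): φ is false.
For instance, at w3:
  At w3: ◇s ∧ s is true, ¬◇p is false, so (◇s ∧ s) ∧ ¬◇p is false.
    At w3: ◇s is true, s is true, so ◇s ∧ s is true.
      At w3: ◇s requires s at some successor in {w1, w3, w4}.
        s holds at w1, so ◇s is true at w3.
    At w3: ◇p is true, so ¬◇p is false.
      At w3: ◇p requires p at some successor in {w1, w3, w4}.
        p holds at w1, so ◇p is true at w3.
Satisfying worlds: none.

none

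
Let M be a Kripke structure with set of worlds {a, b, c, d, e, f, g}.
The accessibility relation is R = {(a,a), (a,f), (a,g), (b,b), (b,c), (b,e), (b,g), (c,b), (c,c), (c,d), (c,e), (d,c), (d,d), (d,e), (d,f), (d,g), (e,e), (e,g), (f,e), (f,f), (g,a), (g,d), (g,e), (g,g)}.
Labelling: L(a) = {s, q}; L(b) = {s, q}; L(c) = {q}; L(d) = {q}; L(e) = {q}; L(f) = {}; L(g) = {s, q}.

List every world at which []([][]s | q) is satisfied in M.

b, c, e, g

Recall that []ψ holds at a world iff ψ holds at every accessible world, and <>ψ holds iff ψ holds at some accessible world.
Let φ = []([][]s | q). Evaluate φ at each world:
  a (successors {a, f, g}): φ is false.
  b (successors {b, c, e, g}): φ is true.
  c (successors {b, c, d, e}): φ is true.
  d (successors {c, d, e, f, g}): φ is false.
  e (successors {e, g}): φ is true.
  f (successors {e, f}): φ is false.
  g (successors {a, d, e, g}): φ is true.
For instance, at g:
  At g: []([][]s | q) requires [][]s | q at every successor {a, d, e, g}.
    At a: [][]s | q is true.
    At d: [][]s | q is true.
    At e: [][]s | q is true.
    At g: [][]s | q is true.
  So []([][]s | q) is true at g.
Satisfying worlds: {b, c, e, g}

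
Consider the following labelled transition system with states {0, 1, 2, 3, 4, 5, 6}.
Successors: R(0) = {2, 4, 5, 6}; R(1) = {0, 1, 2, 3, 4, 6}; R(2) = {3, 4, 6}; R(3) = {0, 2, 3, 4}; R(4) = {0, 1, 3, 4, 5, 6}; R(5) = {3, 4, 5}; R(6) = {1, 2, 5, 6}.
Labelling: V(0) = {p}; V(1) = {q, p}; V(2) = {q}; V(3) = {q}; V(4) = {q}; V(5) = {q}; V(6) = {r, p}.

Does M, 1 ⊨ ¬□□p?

At 1: □□p is false, so ¬□□p is true.
  At 1: □□p requires □p at every successor {0, 1, 2, 3, 4, 6}.
    □p fails at 0, so □□p is false at 1.
      At 0: □p requires p at every successor {2, 4, 5, 6}.
        p fails at 2, so □p is false at 0.

Yes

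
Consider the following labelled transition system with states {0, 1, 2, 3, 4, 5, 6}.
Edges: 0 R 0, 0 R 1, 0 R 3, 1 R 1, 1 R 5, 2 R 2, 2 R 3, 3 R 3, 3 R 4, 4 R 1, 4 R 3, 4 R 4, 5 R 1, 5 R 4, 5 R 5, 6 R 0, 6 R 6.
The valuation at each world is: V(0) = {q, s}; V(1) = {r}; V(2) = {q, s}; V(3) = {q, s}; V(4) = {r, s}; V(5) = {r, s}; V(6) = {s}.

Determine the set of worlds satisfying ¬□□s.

Let φ = ¬□□s. Evaluate φ at each world:
  0 (successors {0, 1, 3}): φ is true.
  1 (successors {1, 5}): φ is true.
  2 (successors {2, 3}): φ is false.
  3 (successors {3, 4}): φ is true.
  4 (successors {1, 3, 4}): φ is true.
  5 (successors {1, 4, 5}): φ is true.
  6 (successors {0, 6}): φ is true.
For instance, at 1:
  At 1: □□s is false, so ¬□□s is true.
    At 1: □□s requires □s at every successor {1, 5}.
      □s fails at 1, so □□s is false at 1.
Satisfying worlds: {0, 1, 3, 4, 5, 6}

0, 1, 3, 4, 5, 6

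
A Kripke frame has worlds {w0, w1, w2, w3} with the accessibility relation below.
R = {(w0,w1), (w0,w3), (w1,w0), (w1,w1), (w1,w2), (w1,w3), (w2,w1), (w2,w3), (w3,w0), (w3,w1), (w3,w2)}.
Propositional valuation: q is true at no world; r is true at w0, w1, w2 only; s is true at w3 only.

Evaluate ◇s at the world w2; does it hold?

At w2: ◇s requires s at some successor in {w1, w3}.
  s holds at w3, so ◇s is true at w2.

Yes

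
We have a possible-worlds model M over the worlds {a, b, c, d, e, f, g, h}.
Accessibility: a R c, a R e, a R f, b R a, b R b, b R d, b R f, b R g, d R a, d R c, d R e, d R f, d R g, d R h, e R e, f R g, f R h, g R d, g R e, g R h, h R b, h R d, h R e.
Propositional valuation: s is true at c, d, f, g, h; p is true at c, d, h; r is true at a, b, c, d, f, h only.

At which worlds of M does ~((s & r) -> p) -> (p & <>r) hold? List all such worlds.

a, b, c, d, e, g, h

Let φ = ~((s & r) -> p) -> (p & <>r). Evaluate φ at each world:
  a (successors {c, e, f}): φ is true.
  b (successors {a, b, d, f, g}): φ is true.
  c (successors ∅): φ is true.
  d (successors {a, c, e, f, g, h}): φ is true.
  e (successors {e}): φ is true.
  f (successors {g, h}): φ is false.
  g (successors {d, e, h}): φ is true.
  h (successors {b, d, e}): φ is true.
For instance, at e:
  At e: ~((s & r) -> p) is false, p & <>r is false, so ~((s & r) -> p) -> (p & <>r) is true.
    At e: p is false, <>r is false, so p & <>r is false.
      At e: <>r requires r at some successor in {e}.
        At e: r is false.
      So <>r is false at e.
Satisfying worlds: {a, b, c, d, e, g, h}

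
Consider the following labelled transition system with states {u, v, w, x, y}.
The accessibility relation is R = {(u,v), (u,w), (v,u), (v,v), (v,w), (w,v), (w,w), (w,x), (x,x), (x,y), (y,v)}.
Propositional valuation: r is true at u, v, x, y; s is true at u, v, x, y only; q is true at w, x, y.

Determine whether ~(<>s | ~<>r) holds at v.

At v: <>s | ~<>r is true, so ~(<>s | ~<>r) is false.
  At v: <>s is true, ~<>r is false, so <>s | ~<>r is true.
    At v: <>s requires s at some successor in {u, v, w}.
      s holds at u, so <>s is true at v.
    At v: <>r is true, so ~<>r is false.
      At v: <>r requires r at some successor in {u, v, w}.
        r holds at u, so <>r is true at v.

No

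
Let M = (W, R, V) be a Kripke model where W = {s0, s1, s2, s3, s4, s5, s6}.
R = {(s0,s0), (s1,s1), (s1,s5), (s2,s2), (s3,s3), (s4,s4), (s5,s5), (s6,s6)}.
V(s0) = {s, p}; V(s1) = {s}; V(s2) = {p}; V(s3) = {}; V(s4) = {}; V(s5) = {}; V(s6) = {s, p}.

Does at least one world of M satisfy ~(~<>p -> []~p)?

Let φ = ~(~<>p -> []~p). Evaluate φ at each world:
  s0 (successors {s0}): φ is false.
  s1 (successors {s1, s5}): φ is false.
  s2 (successors {s2}): φ is false.
  s3 (successors {s3}): φ is false.
  s4 (successors {s4}): φ is false.
  s5 (successors {s5}): φ is false.
  s6 (successors {s6}): φ is false.
For instance, at s6:
  At s6: ~<>p -> []~p is true, so ~(~<>p -> []~p) is false.
    At s6: ~<>p is false, []~p is false, so ~<>p -> []~p is true.
      At s6: <>p is true, so ~<>p is false.
      At s6: []~p requires ~p at every successor {s6}.
        ~p fails at s6, so []~p is false at s6.

No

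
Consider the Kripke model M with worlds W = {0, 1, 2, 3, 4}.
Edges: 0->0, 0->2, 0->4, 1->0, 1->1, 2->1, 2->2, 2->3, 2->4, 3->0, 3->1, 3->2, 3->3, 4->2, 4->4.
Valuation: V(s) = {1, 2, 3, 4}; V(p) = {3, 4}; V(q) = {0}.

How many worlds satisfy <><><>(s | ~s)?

5

Let φ = <><><>(s | ~s). Evaluate φ at each world:
  0 (successors {0, 2, 4}): φ is true.
  1 (successors {0, 1}): φ is true.
  2 (successors {1, 2, 3, 4}): φ is true.
  3 (successors {0, 1, 2, 3}): φ is true.
  4 (successors {2, 4}): φ is true.
For instance, at 0:
  At 0: <><><>(s | ~s) requires <><>(s | ~s) at some successor in {0, 2, 4}.
    <><>(s | ~s) holds at 0, so <><><>(s | ~s) is true at 0.
      At 0: <><>(s | ~s) requires <>(s | ~s) at some successor in {0, 2, 4}.
        <>(s | ~s) holds at 0, so <><>(s | ~s) is true at 0.
Satisfying worlds: {0, 1, 2, 3, 4}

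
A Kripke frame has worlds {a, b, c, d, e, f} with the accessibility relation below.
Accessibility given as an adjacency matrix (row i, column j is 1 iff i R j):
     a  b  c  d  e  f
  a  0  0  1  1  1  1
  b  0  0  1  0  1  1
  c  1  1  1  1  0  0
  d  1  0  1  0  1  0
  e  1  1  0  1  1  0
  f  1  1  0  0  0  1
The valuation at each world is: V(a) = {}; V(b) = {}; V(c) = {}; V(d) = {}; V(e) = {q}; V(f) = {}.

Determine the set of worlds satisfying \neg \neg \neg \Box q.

Let φ = \neg \neg \neg \Box q. Evaluate φ at each world:
  a (successors {c, d, e, f}): φ is true.
  b (successors {c, e, f}): φ is true.
  c (successors {a, b, c, d}): φ is true.
  d (successors {a, c, e}): φ is true.
  e (successors {a, b, d, e}): φ is true.
  f (successors {a, b, f}): φ is true.
For instance, at b:
  At b: \neg \neg \Box q is false, so \neg \neg \neg \Box q is true.
    At b: \neg \Box q is true, so \neg \neg \Box q is false.
      At b: \Box q is false, so \neg \Box q is true.
Satisfying worlds: {a, b, c, d, e, f}

a, b, c, d, e, f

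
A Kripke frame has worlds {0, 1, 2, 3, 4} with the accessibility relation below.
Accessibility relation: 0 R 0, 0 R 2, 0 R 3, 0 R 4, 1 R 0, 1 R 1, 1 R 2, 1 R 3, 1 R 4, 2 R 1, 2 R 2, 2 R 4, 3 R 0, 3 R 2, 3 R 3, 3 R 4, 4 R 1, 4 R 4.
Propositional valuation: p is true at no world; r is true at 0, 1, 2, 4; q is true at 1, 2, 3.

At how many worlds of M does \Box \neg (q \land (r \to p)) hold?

2

Recall that \Box ψ holds at a world iff ψ holds at every accessible world, and \Diamond ψ holds iff ψ holds at some accessible world.
Let φ = \Box \neg (q \land (r \to p)). Evaluate φ at each world:
  0 (successors {0, 2, 3, 4}): φ is false.
  1 (successors {0, 1, 2, 3, 4}): φ is false.
  2 (successors {1, 2, 4}): φ is true.
  3 (successors {0, 2, 3, 4}): φ is false.
  4 (successors {1, 4}): φ is true.
For instance, at 4:
  At 4: \Box \neg (q \land (r \to p)) requires \neg (q \land (r \to p)) at every successor {1, 4}.
    At 1: \neg (q \land (r \to p)) is true.
    At 4: \neg (q \land (r \to p)) is true.
  So \Box \neg (q \land (r \to p)) is true at 4.
Satisfying worlds: {2, 4}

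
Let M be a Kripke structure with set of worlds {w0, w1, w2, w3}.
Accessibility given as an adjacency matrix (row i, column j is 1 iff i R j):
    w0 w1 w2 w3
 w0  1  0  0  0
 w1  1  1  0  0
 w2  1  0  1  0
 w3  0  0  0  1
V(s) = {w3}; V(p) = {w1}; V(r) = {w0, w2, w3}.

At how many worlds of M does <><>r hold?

Let φ = <><>r. Evaluate φ at each world:
  w0 (successors {w0}): φ is true.
  w1 (successors {w0, w1}): φ is true.
  w2 (successors {w0, w2}): φ is true.
  w3 (successors {w3}): φ is true.
For instance, at w1:
  At w1: <><>r requires <>r at some successor in {w0, w1}.
    <>r holds at w0, so <><>r is true at w1.
      At w0: <>r requires r at some successor in {w0}.
        r holds at w0, so <>r is true at w0.
Satisfying worlds: {w0, w1, w2, w3}

4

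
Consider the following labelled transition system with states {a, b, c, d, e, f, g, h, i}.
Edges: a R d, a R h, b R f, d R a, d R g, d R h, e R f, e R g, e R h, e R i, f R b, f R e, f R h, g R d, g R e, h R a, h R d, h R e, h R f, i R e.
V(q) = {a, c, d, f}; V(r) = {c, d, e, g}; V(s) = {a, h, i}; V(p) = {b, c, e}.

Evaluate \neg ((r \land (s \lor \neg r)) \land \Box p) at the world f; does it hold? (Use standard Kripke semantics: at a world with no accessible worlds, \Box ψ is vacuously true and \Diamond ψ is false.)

At f: (r \land (s \lor \neg r)) \land \Box p is false, so \neg ((r \land (s \lor \neg r)) \land \Box p) is true.
  At f: r \land (s \lor \neg r) is false, \Box p is false, so (r \land (s \lor \neg r)) \land \Box p is false.
    At f: \Box p requires p at every successor {b, e, h}.
      p fails at h, so \Box p is false at f.

Yes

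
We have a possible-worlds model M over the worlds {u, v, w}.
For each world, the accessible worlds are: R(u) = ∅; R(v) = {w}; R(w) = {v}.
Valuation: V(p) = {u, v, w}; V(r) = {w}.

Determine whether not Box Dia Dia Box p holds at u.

No

At u: Box Dia Dia Box p is true, so not Box Dia Dia Box p is false.
  At u: no accessible worlds, so Box Dia Dia Box p holds vacuously.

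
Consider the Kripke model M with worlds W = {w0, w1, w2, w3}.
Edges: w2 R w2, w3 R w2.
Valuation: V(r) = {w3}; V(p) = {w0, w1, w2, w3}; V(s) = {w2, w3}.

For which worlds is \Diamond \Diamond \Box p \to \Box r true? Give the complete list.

w0, w1

Let φ = \Diamond \Diamond \Box p \to \Box r. Evaluate φ at each world:
  w0 (successors ∅): φ is true.
  w1 (successors ∅): φ is true.
  w2 (successors {w2}): φ is false.
  w3 (successors {w2}): φ is false.
For instance, at w2:
  At w2: \Diamond \Diamond \Box p is true, \Box r is false, so \Diamond \Diamond \Box p \to \Box r is false.
    At w2: \Diamond \Diamond \Box p requires \Diamond \Box p at some successor in {w2}.
      \Diamond \Box p holds at w2, so \Diamond \Diamond \Box p is true at w2.
    At w2: \Box r requires r at every successor {w2}.
      r fails at w2, so \Box r is false at w2.
Satisfying worlds: {w0, w1}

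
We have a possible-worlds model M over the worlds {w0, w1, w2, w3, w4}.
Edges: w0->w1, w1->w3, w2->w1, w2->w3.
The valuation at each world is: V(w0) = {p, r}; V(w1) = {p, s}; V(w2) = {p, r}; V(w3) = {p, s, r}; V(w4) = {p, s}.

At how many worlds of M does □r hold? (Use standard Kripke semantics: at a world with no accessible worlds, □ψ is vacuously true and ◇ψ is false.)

Let φ = □r. Evaluate φ at each world:
  w0 (successors {w1}): φ is false.
  w1 (successors {w3}): φ is true.
  w2 (successors {w1, w3}): φ is false.
  w3 (successors ∅): φ is true.
  w4 (successors ∅): φ is true.
For instance, at w0:
  At w0: □r requires r at every successor {w1}.
    r fails at w1, so □r is false at w0.
Satisfying worlds: {w1, w3, w4}

3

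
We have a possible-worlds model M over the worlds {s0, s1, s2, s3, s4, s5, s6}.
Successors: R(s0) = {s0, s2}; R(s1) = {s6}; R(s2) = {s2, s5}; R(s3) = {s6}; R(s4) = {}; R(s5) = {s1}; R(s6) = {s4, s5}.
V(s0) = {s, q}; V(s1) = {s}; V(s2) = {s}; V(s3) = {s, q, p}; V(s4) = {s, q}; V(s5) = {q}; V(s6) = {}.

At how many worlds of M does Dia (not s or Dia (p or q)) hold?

Let φ = Dia (not s or Dia (p or q)). Evaluate φ at each world:
  s0 (successors {s0, s2}): φ is true.
  s1 (successors {s6}): φ is true.
  s2 (successors {s2, s5}): φ is true.
  s3 (successors {s6}): φ is true.
  s4 (successors ∅): φ is false.
  s5 (successors {s1}): φ is false.
  s6 (successors {s4, s5}): φ is true.
For instance, at s3:
  At s3: Dia (not s or Dia (p or q)) requires not s or Dia (p or q) at some successor in {s6}.
    not s or Dia (p or q) holds at s6, so Dia (not s or Dia (p or q)) is true at s3.
      At s6: not s is true, Dia (p or q) is true, so not s or Dia (p or q) is true.
Satisfying worlds: {s0, s1, s2, s3, s6}

5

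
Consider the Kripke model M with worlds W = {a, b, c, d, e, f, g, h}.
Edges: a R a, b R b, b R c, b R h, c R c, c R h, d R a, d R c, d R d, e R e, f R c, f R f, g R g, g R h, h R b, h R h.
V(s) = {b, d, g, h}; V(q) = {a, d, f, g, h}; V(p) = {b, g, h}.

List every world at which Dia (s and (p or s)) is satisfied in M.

Let φ = Dia (s and (p or s)). Evaluate φ at each world:
  a (successors {a}): φ is false.
  b (successors {b, c, h}): φ is true.
  c (successors {c, h}): φ is true.
  d (successors {a, c, d}): φ is true.
  e (successors {e}): φ is false.
  f (successors {c, f}): φ is false.
  g (successors {g, h}): φ is true.
  h (successors {b, h}): φ is true.
For instance, at b:
  At b: Dia (s and (p or s)) requires s and (p or s) at some successor in {b, c, h}.
    s and (p or s) holds at b, so Dia (s and (p or s)) is true at b.
Satisfying worlds: {b, c, d, g, h}

b, c, d, g, h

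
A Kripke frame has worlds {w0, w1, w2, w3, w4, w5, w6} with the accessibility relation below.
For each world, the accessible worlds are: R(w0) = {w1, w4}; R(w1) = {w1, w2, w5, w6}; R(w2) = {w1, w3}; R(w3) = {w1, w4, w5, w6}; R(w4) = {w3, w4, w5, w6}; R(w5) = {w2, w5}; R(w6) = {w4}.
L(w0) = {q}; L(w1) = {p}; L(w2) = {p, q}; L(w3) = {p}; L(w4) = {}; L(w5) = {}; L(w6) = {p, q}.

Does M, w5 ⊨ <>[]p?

At w5: <>[]p requires []p at some successor in {w2, w5}.
  []p holds at w2, so <>[]p is true at w5.
    At w2: []p requires p at every successor {w1, w3}.
      At w1: p is true.
      At w3: p is true.
    So []p is true at w2.

Yes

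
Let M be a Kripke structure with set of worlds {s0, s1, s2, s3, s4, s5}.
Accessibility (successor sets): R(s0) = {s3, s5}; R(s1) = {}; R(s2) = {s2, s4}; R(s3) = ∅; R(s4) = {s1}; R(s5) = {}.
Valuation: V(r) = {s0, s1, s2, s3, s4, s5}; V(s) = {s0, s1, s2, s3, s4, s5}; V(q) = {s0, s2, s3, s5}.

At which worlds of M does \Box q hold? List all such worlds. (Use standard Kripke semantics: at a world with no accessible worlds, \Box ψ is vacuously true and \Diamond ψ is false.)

Let φ = \Box q. Evaluate φ at each world:
  s0 (successors {s3, s5}): φ is true.
  s1 (successors ∅): φ is true.
  s2 (successors {s2, s4}): φ is false.
  s3 (successors ∅): φ is true.
  s4 (successors {s1}): φ is false.
  s5 (successors ∅): φ is true.
For instance, at s2:
  At s2: \Box q requires q at every successor {s2, s4}.
    q fails at s4, so \Box q is false at s2.
Satisfying worlds: {s0, s1, s3, s5}

s0, s1, s3, s5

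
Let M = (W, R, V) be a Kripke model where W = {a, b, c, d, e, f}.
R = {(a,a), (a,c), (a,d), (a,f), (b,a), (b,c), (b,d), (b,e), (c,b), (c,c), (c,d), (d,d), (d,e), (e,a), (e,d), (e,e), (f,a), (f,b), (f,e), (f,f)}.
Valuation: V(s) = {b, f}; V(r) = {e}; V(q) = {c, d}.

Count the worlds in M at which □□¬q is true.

Let φ = □□¬q. Evaluate φ at each world:
  a (successors {a, c, d, f}): φ is false.
  b (successors {a, c, d, e}): φ is false.
  c (successors {b, c, d}): φ is false.
  d (successors {d, e}): φ is false.
  e (successors {a, d, e}): φ is false.
  f (successors {a, b, e, f}): φ is false.
For instance, at e:
  At e: □□¬q requires □¬q at every successor {a, d, e}.
    □¬q fails at a, so □□¬q is false at e.
      At a: □¬q requires ¬q at every successor {a, c, d, f}.
        ¬q fails at c, so □¬q is false at a.
Satisfying worlds: none.

0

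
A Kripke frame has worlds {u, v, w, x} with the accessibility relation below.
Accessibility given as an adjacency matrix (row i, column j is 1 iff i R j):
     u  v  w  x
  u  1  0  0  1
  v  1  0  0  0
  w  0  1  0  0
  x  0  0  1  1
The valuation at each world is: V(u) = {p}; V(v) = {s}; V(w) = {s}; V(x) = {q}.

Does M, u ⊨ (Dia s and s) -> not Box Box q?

At u: Dia s and s is false, not Box Box q is true, so (Dia s and s) -> not Box Box q is true.
  At u: Dia s is false, s is false, so Dia s and s is false.
    At u: Dia s requires s at some successor in {u, x}.
      At u: s is false.
      At x: s is false.
    So Dia s is false at u.
  At u: Box Box q is false, so not Box Box q is true.
    At u: Box Box q requires Box q at every successor {u, x}.
      Box q fails at u, so Box Box q is false at u.

Yes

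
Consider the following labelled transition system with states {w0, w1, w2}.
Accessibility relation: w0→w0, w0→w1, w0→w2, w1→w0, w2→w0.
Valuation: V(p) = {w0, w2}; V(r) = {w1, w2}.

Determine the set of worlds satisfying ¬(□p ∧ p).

Let φ = ¬(□p ∧ p). Evaluate φ at each world:
  w0 (successors {w0, w1, w2}): φ is true.
  w1 (successors {w0}): φ is true.
  w2 (successors {w0}): φ is false.
For instance, at w1:
  At w1: □p ∧ p is false, so ¬(□p ∧ p) is true.
    At w1: □p is true, p is false, so □p ∧ p is false.
      At w1: □p requires p at every successor {w0}.
        At w0: p is true.
      So □p is true at w1.
Satisfying worlds: {w0, w1}

w0, w1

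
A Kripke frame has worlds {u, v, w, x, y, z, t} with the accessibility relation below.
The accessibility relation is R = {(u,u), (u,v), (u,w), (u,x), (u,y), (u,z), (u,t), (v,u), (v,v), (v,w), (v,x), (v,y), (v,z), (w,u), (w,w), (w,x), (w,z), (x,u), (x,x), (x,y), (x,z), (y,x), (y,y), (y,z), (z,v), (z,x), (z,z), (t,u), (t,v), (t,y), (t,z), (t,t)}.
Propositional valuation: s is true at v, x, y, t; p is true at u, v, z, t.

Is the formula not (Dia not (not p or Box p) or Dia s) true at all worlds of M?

No

Let φ = not (Dia not (not p or Box p) or Dia s). Evaluate φ at each world:
  u (successors {u, v, w, x, y, z, t}): φ is false.
  v (successors {u, v, w, x, y, z}): φ is false.
  w (successors {u, w, x, z}): φ is false.
  x (successors {u, x, y, z}): φ is false.
  y (successors {x, y, z}): φ is false.
  z (successors {v, x, z}): φ is false.
  t (successors {u, v, y, z, t}): φ is false.
Detail at u (counterexample):
  At u: Dia not (not p or Box p) or Dia s is true, so not (Dia not (not p or Box p) or Dia s) is false.
    At u: Dia not (not p or Box p) is true, Dia s is true, so Dia not (not p or Box p) or Dia s is true.
      At u: Dia not (not p or Box p) requires not (not p or Box p) at some successor in {u, v, w, x, y, z, t}.
        not (not p or Box p) holds at u, so Dia not (not p or Box p) is true at u.
      At u: Dia s requires s at some successor in {u, v, w, x, y, z, t}.
        s holds at v, so Dia s is true at u.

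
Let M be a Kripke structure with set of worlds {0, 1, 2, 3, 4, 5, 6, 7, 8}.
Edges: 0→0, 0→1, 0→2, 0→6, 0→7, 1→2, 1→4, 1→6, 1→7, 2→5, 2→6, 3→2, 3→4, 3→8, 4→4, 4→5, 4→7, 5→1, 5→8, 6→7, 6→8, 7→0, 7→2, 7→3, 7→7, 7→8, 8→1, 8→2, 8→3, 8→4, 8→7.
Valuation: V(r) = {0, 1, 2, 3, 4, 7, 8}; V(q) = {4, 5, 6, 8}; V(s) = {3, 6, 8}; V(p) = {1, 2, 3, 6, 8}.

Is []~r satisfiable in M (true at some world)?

Let φ = []~r. Evaluate φ at each world:
  0 (successors {0, 1, 2, 6, 7}): φ is false.
  1 (successors {2, 4, 6, 7}): φ is false.
  2 (successors {5, 6}): φ is true.
  3 (successors {2, 4, 8}): φ is false.
  4 (successors {4, 5, 7}): φ is false.
  5 (successors {1, 8}): φ is false.
  6 (successors {7, 8}): φ is false.
  7 (successors {0, 2, 3, 7, 8}): φ is false.
  8 (successors {1, 2, 3, 4, 7}): φ is false.
Detail at 2 (witness):
  At 2: []~r requires ~r at every successor {5, 6}.
    At 5: ~r is true.
    At 6: ~r is true.
  So []~r is true at 2.

Yes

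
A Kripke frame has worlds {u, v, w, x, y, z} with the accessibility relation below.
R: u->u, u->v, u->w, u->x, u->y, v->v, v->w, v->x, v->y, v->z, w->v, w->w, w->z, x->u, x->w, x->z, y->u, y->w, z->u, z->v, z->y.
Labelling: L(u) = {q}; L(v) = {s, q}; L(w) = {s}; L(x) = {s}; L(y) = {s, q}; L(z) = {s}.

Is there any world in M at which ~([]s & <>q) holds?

Yes

Let φ = ~([]s & <>q). Evaluate φ at each world:
  u (successors {u, v, w, x, y}): φ is true.
  v (successors {v, w, x, y, z}): φ is false.
  w (successors {v, w, z}): φ is false.
  x (successors {u, w, z}): φ is true.
  y (successors {u, w}): φ is true.
  z (successors {u, v, y}): φ is true.
Detail at u (witness):
  At u: []s & <>q is false, so ~([]s & <>q) is true.
    At u: []s is false, <>q is true, so []s & <>q is false.
      At u: []s requires s at every successor {u, v, w, x, y}.
        s fails at u, so []s is false at u.
      At u: <>q requires q at some successor in {u, v, w, x, y}.
        q holds at u, so <>q is true at u.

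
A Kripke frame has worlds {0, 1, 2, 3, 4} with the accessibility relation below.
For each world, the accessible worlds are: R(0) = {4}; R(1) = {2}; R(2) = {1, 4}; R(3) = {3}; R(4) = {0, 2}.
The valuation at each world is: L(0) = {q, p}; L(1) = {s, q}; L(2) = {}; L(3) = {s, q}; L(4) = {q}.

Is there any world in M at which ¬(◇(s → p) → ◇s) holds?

Yes

Let φ = ¬(◇(s → p) → ◇s). Evaluate φ at each world:
  0 (successors {4}): φ is true.
  1 (successors {2}): φ is true.
  2 (successors {1, 4}): φ is false.
  3 (successors {3}): φ is false.
  4 (successors {0, 2}): φ is true.
Detail at 0 (witness):
  At 0: ◇(s → p) → ◇s is false, so ¬(◇(s → p) → ◇s) is true.
    At 0: ◇(s → p) is true, ◇s is false, so ◇(s → p) → ◇s is false.
      At 0: ◇(s → p) requires s → p at some successor in {4}.
        s → p holds at 4, so ◇(s → p) is true at 0.
      At 0: ◇s requires s at some successor in {4}.
        At 4: s is false.
      So ◇s is false at 0.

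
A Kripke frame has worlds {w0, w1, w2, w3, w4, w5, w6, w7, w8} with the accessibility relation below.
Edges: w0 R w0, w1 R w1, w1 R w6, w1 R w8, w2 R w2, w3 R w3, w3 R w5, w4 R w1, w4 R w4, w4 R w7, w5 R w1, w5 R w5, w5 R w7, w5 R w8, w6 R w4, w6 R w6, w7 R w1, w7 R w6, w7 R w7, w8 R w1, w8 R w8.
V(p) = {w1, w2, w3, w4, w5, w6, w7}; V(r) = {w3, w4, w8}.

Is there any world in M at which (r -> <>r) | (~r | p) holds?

Yes

Recall that <>ψ holds at a world iff ψ holds at some accessible world.
Let φ = (r -> <>r) | (~r | p). Evaluate φ at each world:
  w0 (successors {w0}): φ is true.
  w1 (successors {w1, w6, w8}): φ is true.
  w2 (successors {w2}): φ is true.
  w3 (successors {w3, w5}): φ is true.
  w4 (successors {w1, w4, w7}): φ is true.
  w5 (successors {w1, w5, w7, w8}): φ is true.
  w6 (successors {w4, w6}): φ is true.
  w7 (successors {w1, w6, w7}): φ is true.
  w8 (successors {w1, w8}): φ is true.
Detail at w0 (witness):
  At w0: r -> <>r is true, ~r | p is true, so (r -> <>r) | (~r | p) is true.
    At w0: r is false, <>r is false, so r -> <>r is true.
      At w0: <>r requires r at some successor in {w0}.
        At w0: r is false.
      So <>r is false at w0.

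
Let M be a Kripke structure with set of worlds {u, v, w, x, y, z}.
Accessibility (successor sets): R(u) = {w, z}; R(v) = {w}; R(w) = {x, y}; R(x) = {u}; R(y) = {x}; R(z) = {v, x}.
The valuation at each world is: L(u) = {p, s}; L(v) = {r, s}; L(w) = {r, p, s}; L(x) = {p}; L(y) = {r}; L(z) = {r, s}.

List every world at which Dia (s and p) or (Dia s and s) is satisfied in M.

Let φ = Dia (s and p) or (Dia s and s). Evaluate φ at each world:
  u (successors {w, z}): φ is true.
  v (successors {w}): φ is true.
  w (successors {x, y}): φ is false.
  x (successors {u}): φ is true.
  y (successors {x}): φ is false.
  z (successors {v, x}): φ is true.
For instance, at x:
  At x: Dia (s and p) is true, Dia s and s is false, so Dia (s and p) or (Dia s and s) is true.
    At x: Dia (s and p) requires s and p at some successor in {u}.
      s and p holds at u, so Dia (s and p) is true at x.
    At x: Dia s is true, s is false, so Dia s and s is false.
      At x: Dia s requires s at some successor in {u}.
        s holds at u, so Dia s is true at x.
Satisfying worlds: {u, v, x, z}

u, v, x, z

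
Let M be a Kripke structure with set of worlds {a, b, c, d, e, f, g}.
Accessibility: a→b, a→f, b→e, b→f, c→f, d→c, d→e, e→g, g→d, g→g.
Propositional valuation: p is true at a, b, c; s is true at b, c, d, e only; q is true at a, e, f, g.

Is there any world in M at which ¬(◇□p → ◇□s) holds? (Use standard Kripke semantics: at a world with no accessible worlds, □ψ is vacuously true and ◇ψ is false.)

No

Let φ = ¬(◇□p → ◇□s). Evaluate φ at each world:
  a (successors {b, f}): φ is false.
  b (successors {e, f}): φ is false.
  c (successors {f}): φ is false.
  d (successors {c, e}): φ is false.
  e (successors {g}): φ is false.
  f (successors ∅): φ is false.
  g (successors {d, g}): φ is false.
For instance, at e:
  At e: ◇□p → ◇□s is true, so ¬(◇□p → ◇□s) is false.
    At e: ◇□p is false, ◇□s is false, so ◇□p → ◇□s is true.
      At e: ◇□p requires □p at some successor in {g}.
        At g: □p is false.
      So ◇□p is false at e.
      At e: ◇□s requires □s at some successor in {g}.
        At g: □s is false.
      So ◇□s is false at e.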